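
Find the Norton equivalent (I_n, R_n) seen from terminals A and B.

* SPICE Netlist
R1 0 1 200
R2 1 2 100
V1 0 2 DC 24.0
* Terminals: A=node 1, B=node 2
Find the Thévenin equivalent first; then I_n = V_th/R_th and R_n = R_th.
Step 1 — V_th is the open-circuit voltage V_A - V_B (nothing connected across the terminals).
Nodal analysis, taking node 2 as the 0 V reference.
Source V1 fixes V_0 = 24 V.
KCL at each unknown node (sum of currents leaving = 0; resistances in Ω):
  Node 1: (V_1 - 24)/200 + (V_1 - 0)/100 = 0
Collecting terms: 0.015 × V_1 = 0.12  =>  V_1 = 8 V
V_th = V_1 - V_2 = 8 - 0 = 8 V
Step 2 — R_th: zero the source — replace V1 by a short circuit (node 2 merges into node 0) — and find the resistance seen between A (node 1) and B (node 0).
Reduce the network between node 1 (A) and node 0 (B) by series/parallel combination:
  Rp1 = R1 ‖ R2 (parallel, both between nodes 0 and 1) = 1/(1/200 + 1/100) = 66.67 Ω
R_th = 66.67 Ω
I_n = V_th/R_th = 8/66.67 = 0.12 A, and R_n = R_th = 66.67 Ω

Final answer: I_n = 0.12 A, R_n = 66.67 Ω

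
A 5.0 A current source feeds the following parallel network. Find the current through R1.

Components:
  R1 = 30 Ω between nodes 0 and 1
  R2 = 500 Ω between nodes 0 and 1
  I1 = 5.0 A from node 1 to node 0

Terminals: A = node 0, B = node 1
All resistors sit directly between nodes 0 and 1, so they are in parallel and share one voltage V; the full source current 5 A splits among them.
1/R_par = 1/30 + 1/500 = 0.03533 S  =>  R_par = 28.3 Ω
V = I × R_par = 5 × 28.3 = 141.5 V
I_R1 = V/R1 = 141.5/30 = 4.717 A

Final answer: 4.717 A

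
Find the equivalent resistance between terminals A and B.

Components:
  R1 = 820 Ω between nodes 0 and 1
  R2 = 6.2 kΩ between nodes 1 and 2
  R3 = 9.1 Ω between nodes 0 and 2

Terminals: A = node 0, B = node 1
Reduce the network between node 0 (A) and node 1 (B) by series/parallel combination:
  Rs1 = R3 + R2 (series, joined only at node 2) = 9.1 + 6200 = 6209 Ω
  Rp1 = R1 ‖ Rs1 (parallel, both between nodes 0 and 1) = 1/(1/820 + 1/6209) = 724.3 Ω
R_eq = 724.3 Ω

Final answer: 724.3 Ω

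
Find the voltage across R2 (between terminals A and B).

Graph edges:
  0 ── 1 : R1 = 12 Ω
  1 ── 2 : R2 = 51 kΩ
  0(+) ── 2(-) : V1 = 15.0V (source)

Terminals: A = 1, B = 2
R1 and R2 are in series across V1 (node 0 → node 1 → node 2), and the output A–B is taken across R2, so this is a voltage divider.
Series current: I = V1/(R1 + R2) = 15/(12 + 51000) = 15/51010 = 0.000294 A
V_R2 = I × R2 = V1 × R2/(R1 + R2) = 15 × 51000/51010 = 15 V

Final answer: 15 V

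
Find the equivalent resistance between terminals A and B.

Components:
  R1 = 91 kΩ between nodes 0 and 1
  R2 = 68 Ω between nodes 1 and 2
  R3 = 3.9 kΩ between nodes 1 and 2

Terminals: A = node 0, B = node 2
Reduce the network between node 0 (A) and node 2 (B) by series/parallel combination:
  Rp1 = R2 ‖ R3 (parallel, both between nodes 1 and 2) = 1/(1/68 + 1/3900) = 66.83 Ω
  Rs1 = R1 + Rp1 (series, joined only at node 1) = 91000 + 66.83 = 91070 Ω
R_eq = 91.07 kΩ

Final answer: 91.07 kΩ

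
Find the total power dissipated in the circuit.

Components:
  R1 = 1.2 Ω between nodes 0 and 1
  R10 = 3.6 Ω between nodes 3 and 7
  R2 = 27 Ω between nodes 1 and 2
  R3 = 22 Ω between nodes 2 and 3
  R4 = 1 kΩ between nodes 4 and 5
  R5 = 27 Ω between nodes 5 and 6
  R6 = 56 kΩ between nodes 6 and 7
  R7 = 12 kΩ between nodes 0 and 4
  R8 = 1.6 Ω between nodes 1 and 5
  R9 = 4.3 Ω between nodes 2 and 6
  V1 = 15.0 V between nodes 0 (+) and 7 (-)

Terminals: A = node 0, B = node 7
Nodal analysis, taking node 7 as the 0 V reference.
Source V1 fixes V_0 = 15 V.
KCL at each unknown node (sum of currents leaving = 0; resistances in Ω):
  Node 1: (V_1 - 15)/1.2 + (V_1 - V_2)/27 + (V_1 - V_5)/1.6 = 0
  Node 2: (V_2 - V_1)/27 + (V_2 - V_3)/22 + (V_2 - V_6)/4.3 = 0
  Node 3: (V_3 - V_2)/22 + (V_3 - 0)/3.6 = 0
  Node 4: (V_4 - V_5)/1000 + (V_4 - 15)/12000 = 0
  Node 5: (V_5 - V_4)/1000 + (V_5 - V_6)/27 + (V_5 - V_1)/1.6 = 0
  Node 6: (V_6 - V_5)/27 + (V_6 - 0)/56000 + (V_6 - V_2)/4.3 = 0
Collecting terms (coefficients in siemens):
  1.495·V_1 - 0.03704·V_2 - 0.625·V_5 = 12.5
  0.315·V_2 - 0.03704·V_1 - 0.04545·V_3 - 0.2326·V_6 = 0
  0.3232·V_3 - 0.04545·V_2 = 0
  0.001083·V_4 - 0.001·V_5 = 0.00125
  0.663·V_5 - 0.625·V_1 - 0.001·V_4 - 0.03704·V_6 = 0
  0.2696·V_6 - 0.2326·V_2 - 0.03704·V_5 = 0
Solving these 6 simultaneous equations (Gaussian elimination) gives:
  V_1 = 14.57 V, V_2 = 9.223 V, V_3 = 1.297 V, V_4 = 14.36 V
  V_5 = 14.31 V, V_6 = 9.921 V
Power in each resistor, P = (ΔV)²/R:
  P_R1 = (15 - 14.57)²/1.2 = 0.1559 W
  P_R2 = (14.57 - 9.223)²/27 = 1.058 W
  P_R3 = (9.223 - 1.297)²/22 = 2.855 W
  P_R4 = (14.36 - 14.31)²/1000 = 0.000002836 W
  P_R5 = (14.31 - 9.921)²/27 = 0.7128 W
  P_R6 = (9.921 - 0)²/56000 = 0.001757 W
  P_R7 = (15 - 14.36)²/12000 = 0.00003404 W
  P_R8 = (14.57 - 14.31)²/1.6 = 0.04221 W
  P_R9 = (9.223 - 9.921)²/4.3 = 0.1133 W
  P_R10 = (1.297 - 0)²/3.6 = 0.4672 W
P_total = P_R1 + P_R2 + P_R3 + P_R4 + P_R5 + P_R6 + P_R7 + P_R8 + P_R9 + P_R10 = 5.407 W

Final answer: 5.407 W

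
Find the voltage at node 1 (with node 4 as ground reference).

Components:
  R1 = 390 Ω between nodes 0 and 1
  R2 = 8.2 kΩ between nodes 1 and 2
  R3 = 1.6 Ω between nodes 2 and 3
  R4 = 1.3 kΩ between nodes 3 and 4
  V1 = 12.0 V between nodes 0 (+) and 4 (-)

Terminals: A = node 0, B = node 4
Nodal analysis, taking node 4 as the 0 V reference.
Source V1 fixes V_0 = 12 V.
KCL at each unknown node (sum of currents leaving = 0; resistances in Ω):
  Node 1: (V_1 - 12)/390 + (V_1 - V_2)/8200 = 0
  Node 2: (V_2 - V_1)/8200 + (V_2 - V_3)/1.6 = 0
  Node 3: (V_3 - V_2)/1.6 + (V_3 - 0)/1300 = 0
Collecting terms (coefficients in siemens):
  0.002686·V_1 - 0.000122·V_2 = 0.03077
  0.6251·V_2 - 0.000122·V_1 - 0.625·V_3 = 0
  0.6258·V_3 - 0.625·V_2 = 0
Solving these 3 simultaneous equations (Gaussian elimination) gives:
  V_1 = 11.53 V, V_2 = 1.579 V, V_3 = 1.577 V
The requested potential is V_1 = 11.53 V.

Final answer: V_1 = 11.53 V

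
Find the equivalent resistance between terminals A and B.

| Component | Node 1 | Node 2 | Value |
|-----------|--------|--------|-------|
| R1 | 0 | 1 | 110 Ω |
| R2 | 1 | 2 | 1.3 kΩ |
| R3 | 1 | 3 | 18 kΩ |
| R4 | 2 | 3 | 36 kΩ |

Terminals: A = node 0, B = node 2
Reduce the network between node 0 (A) and node 2 (B) by series/parallel combination:
  Rs1 = R3 + R4 (series, joined only at node 3) = 18000 + 36000 = 54000 Ω
  Rp1 = R2 ‖ Rs1 (parallel, both between nodes 1 and 2) = 1/(1/1300 + 1/54000) = 1269 Ω
  Rs2 = R1 + Rp1 (series, joined only at node 1) = 110 + 1269 = 1379 Ω
R_eq = 1.379 kΩ

Final answer: 1.379 kΩ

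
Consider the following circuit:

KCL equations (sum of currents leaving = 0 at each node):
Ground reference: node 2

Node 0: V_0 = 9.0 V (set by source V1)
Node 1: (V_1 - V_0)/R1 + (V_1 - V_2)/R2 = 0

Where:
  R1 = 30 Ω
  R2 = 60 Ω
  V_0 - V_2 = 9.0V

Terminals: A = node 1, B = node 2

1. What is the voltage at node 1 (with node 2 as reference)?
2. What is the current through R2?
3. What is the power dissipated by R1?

Nodal analysis, taking node 2 as the 0 V reference.
Source V1 fixes V_0 = 9 V.
KCL at each unknown node (sum of currents leaving = 0; resistances in Ω):
  Node 1: (V_1 - 9)/30 + (V_1 - 0)/60 = 0
Collecting terms: 0.05 × V_1 = 0.3  =>  V_1 = 6 V
Part 1:
  Read off the nodal solution: V_1 = 6 V
Part 2:
  I_R2 = (V_1 - V_2)/R2 = (6 - 0)/60 = 0.1 A
  Magnitude: I_R2 = 0.1 A
Part 3:
  I_R1 = (V_0 - V_1)/R1 = (9 - 6)/30 = 0.1 A
  P_R1 = I_R1² × R1 = (0.1)² × 30 = 0.3 W

Final answers:
1. V_1 = 6 V
2. I_R2 = 0.1 A
3. P_R1 = 0.3 W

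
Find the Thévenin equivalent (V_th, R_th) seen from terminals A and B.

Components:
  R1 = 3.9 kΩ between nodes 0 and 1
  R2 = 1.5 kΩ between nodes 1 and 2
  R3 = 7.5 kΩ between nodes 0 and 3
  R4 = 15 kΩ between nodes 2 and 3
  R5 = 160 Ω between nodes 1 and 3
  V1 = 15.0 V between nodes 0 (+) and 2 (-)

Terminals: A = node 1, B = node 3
Step 1 — V_th is the open-circuit voltage V_A - V_B (nothing connected across the terminals).
Nodal analysis, taking node 2 as the 0 V reference.
Source V1 fixes V_0 = 15 V.
KCL at each unknown node (sum of currents leaving = 0; resistances in Ω):
  Node 1: (V_1 - 15)/3900 + (V_1 - 0)/1500 + (V_1 - V_3)/160 = 0
  Node 3: (V_3 - 15)/7500 + (V_3 - 0)/15000 + (V_3 - V_1)/160 = 0
Collecting terms (coefficients in siemens):
  0.007173·V_1 - 0.00625·V_3 = 0.003846
  0.00645·V_3 - 0.00625·V_1 = 0.002
Determinant D = (0.007173)(0.00645) - (-0.00625)(-0.00625) = 0.000007204
V_1 = [(0.003846)(0.00645) - (-0.00625)(0.002)]/D = 5.179 V
V_3 = [(0.007173)(0.002) - (0.003846)(-0.00625)]/D = 5.328 V
V_th = V_1 - V_3 = 5.179 - 5.328 = -0.1495 V
Step 2 — R_th: zero the source — replace V1 by a short circuit (node 2 merges into node 0) — and find the resistance seen between A (node 1) and B (node 3).
Reduce the network between node 1 (A) and node 3 (B) by series/parallel combination:
  Rp1 = R1 ‖ R2 (parallel, both between nodes 0 and 1) = 1/(1/3900 + 1/1500) = 1083 Ω
  Rp2 = R3 ‖ R4 (parallel, both between nodes 0 and 3) = 1/(1/7500 + 1/15000) = 5000 Ω
  Rs1 = Rp1 + Rp2 (series, joined only at node 0) = 1083 + 5000 = 6083 Ω
  Rp3 = R5 ‖ Rs1 (parallel, both between nodes 1 and 3) = 1/(1/160 + 1/6083) = 155.9 Ω
R_th = 155.9 Ω

Final answer: V_th = -0.1495 V, R_th = 155.9 Ω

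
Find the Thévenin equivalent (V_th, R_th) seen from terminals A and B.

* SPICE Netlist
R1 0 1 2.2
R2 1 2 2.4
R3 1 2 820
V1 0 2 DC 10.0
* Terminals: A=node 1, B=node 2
Step 1 — V_th is the open-circuit voltage V_A - V_B (nothing connected across the terminals).
Nodal analysis, taking node 2 as the 0 V reference.
Source V1 fixes V_0 = 10 V.
KCL at each unknown node (sum of currents leaving = 0; resistances in Ω):
  Node 1: (V_1 - 10)/2.2 + (V_1 - 0)/2.4 + (V_1 - 0)/820 = 0
Collecting terms: 0.8724 × V_1 = 4.545  =>  V_1 = 5.21 V
V_th = V_1 - V_2 = 5.21 - 0 = 5.21 V
Step 2 — R_th: zero the source — replace V1 by a short circuit (node 2 merges into node 0) — and find the resistance seen between A (node 1) and B (node 0).
Reduce the network between node 1 (A) and node 0 (B) by series/parallel combination:
  Rp1 = R1 ‖ R2 ‖ R3 (parallel, all between nodes 0 and 1) = 1/(1/2.2 + 1/2.4 + 1/820) = 1.146 Ω
R_th = 1.146 Ω

Final answer: V_th = 5.21 V, R_th = 1.146 Ω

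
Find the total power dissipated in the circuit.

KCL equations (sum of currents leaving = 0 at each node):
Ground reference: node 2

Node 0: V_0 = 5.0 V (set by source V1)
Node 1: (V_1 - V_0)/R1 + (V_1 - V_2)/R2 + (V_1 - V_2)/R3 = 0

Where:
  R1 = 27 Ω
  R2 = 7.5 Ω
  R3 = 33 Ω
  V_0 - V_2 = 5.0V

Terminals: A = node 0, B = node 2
Nodal analysis, taking node 2 as the 0 V reference.
Source V1 fixes V_0 = 5 V.
KCL at each unknown node (sum of currents leaving = 0; resistances in Ω):
  Node 1: (V_1 - 5)/27 + (V_1 - 0)/7.5 + (V_1 - 0)/33 = 0
Collecting terms: 0.2007 × V_1 = 0.1852  =>  V_1 = 0.9228 V
Power in each resistor, P = (ΔV)²/R:
  P_R1 = (5 - 0.9228)²/27 = 0.6157 W
  P_R2 = (0.9228 - 0)²/7.5 = 0.1135 W
  P_R3 = (0.9228 - 0)²/33 = 0.02581 W
P_total = P_R1 + P_R2 + P_R3 = 0.755 W

Final answer: 0.755 W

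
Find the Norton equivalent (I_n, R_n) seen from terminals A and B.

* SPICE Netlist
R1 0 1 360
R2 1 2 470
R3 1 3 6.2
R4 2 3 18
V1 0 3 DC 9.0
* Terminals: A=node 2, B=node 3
Find the Thévenin equivalent first; then I_n = V_th/R_th and R_n = R_th.
Step 1 — V_th is the open-circuit voltage V_A - V_B (nothing connected across the terminals).
Nodal analysis, taking node 3 as the 0 V reference.
Source V1 fixes V_0 = 9 V.
KCL at each unknown node (sum of currents leaving = 0; resistances in Ω):
  Node 1: (V_1 - 9)/360 + (V_1 - V_2)/470 + (V_1 - 0)/6.2 = 0
  Node 2: (V_2 - V_1)/470 + (V_2 - 0)/18 = 0
Collecting terms (coefficients in siemens):
  0.1662·V_1 - 0.002128·V_2 = 0.025
  0.05768·V_2 - 0.002128·V_1 = 0
Determinant D = (0.1662)(0.05768) - (-0.002128)(-0.002128) = 0.009582
V_1 = [(0.025)(0.05768) - (-0.002128)(0)]/D = 0.1505 V
V_2 = [(0.1662)(0) - (0.025)(-0.002128)]/D = 0.005551 V
V_th = V_2 - V_3 = 0.005551 - 0 = 0.005551 V
Step 2 — R_th: zero the source — replace V1 by a short circuit (node 3 merges into node 0) — and find the resistance seen between A (node 2) and B (node 0).
Reduce the network between node 2 (A) and node 0 (B) by series/parallel combination:
  Rp1 = R1 ‖ R3 (parallel, both between nodes 0 and 1) = 1/(1/360 + 1/6.2) = 6.095 Ω
  Rs1 = R2 + Rp1 (series, joined only at node 1) = 470 + 6.095 = 476.1 Ω
  Rp2 = R4 ‖ Rs1 (parallel, both between nodes 0 and 2) = 1/(1/18 + 1/476.1) = 17.34 Ω
R_th = 17.34 Ω
I_n = V_th/R_th = 0.005551/17.34 = 0.0003201 A, and R_n = R_th = 17.34 Ω

Final answer: I_n = 0.0003201 A, R_n = 17.34 Ω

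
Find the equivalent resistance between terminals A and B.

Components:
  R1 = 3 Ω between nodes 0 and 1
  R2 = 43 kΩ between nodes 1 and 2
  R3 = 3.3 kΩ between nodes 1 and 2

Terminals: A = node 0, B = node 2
Reduce the network between node 0 (A) and node 2 (B) by series/parallel combination:
  Rp1 = R2 ‖ R3 (parallel, both between nodes 1 and 2) = 1/(1/43000 + 1/3300) = 3065 Ω
  Rs1 = R1 + Rp1 (series, joined only at node 1) = 3 + 3065 = 3068 Ω
R_eq = 3.068 kΩ

Final answer: 3.068 kΩ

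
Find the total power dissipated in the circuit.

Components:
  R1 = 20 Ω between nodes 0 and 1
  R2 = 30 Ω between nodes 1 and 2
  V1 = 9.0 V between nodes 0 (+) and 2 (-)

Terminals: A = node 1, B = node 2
Nodal analysis, taking node 2 as the 0 V reference.
Source V1 fixes V_0 = 9 V.
KCL at each unknown node (sum of currents leaving = 0; resistances in Ω):
  Node 1: (V_1 - 9)/20 + (V_1 - 0)/30 = 0
Collecting terms: 0.08333 × V_1 = 0.45  =>  V_1 = 5.4 V
Power in each resistor, P = (ΔV)²/R:
  P_R1 = (9 - 5.4)²/20 = 0.648 W
  P_R2 = (5.4 - 0)²/30 = 0.972 W
P_total = P_R1 + P_R2 = 1.62 W

Final answer: 1.62 W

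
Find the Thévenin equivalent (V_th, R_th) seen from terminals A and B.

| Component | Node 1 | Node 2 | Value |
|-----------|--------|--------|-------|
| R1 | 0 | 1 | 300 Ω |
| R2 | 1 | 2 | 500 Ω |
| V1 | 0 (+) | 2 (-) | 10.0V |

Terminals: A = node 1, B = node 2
Step 1 — V_th is the open-circuit voltage V_A - V_B (nothing connected across the terminals).
Nodal analysis, taking node 2 as the 0 V reference.
Source V1 fixes V_0 = 10 V.
KCL at each unknown node (sum of currents leaving = 0; resistances in Ω):
  Node 1: (V_1 - 10)/300 + (V_1 - 0)/500 = 0
Collecting terms: 0.005333 × V_1 = 0.03333  =>  V_1 = 6.25 V
V_th = V_1 - V_2 = 6.25 - 0 = 6.25 V
Step 2 — R_th: zero the source — replace V1 by a short circuit (node 2 merges into node 0) — and find the resistance seen between A (node 1) and B (node 0).
Reduce the network between node 1 (A) and node 0 (B) by series/parallel combination:
  Rp1 = R1 ‖ R2 (parallel, both between nodes 0 and 1) = 1/(1/300 + 1/500) = 187.5 Ω
R_th = 187.5 Ω

Final answer: V_th = 6.25 V, R_th = 187.5 Ω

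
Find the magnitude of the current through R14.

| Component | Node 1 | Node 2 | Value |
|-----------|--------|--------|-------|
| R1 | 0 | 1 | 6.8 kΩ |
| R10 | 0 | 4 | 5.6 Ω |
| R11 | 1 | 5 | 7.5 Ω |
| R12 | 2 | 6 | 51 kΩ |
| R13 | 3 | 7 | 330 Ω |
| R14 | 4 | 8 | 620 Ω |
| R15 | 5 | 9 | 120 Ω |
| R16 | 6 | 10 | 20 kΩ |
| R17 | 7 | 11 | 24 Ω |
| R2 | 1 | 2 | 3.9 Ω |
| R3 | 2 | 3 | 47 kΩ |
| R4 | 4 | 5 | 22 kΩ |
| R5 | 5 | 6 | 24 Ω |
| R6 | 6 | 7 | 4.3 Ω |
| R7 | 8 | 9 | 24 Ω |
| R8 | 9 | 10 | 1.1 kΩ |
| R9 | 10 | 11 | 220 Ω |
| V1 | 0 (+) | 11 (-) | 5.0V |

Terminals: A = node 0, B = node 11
Nodal analysis, taking node 11 as the 0 V reference.
Source V1 fixes V_0 = 5 V.
KCL at each unknown node (sum of currents leaving = 0; resistances in Ω):
  Node 1: (V_1 - 5)/6800 + (V_1 - V_2)/3.9 + (V_1 - V_5)/7.5 = 0
  Node 2: (V_2 - V_1)/3.9 + (V_2 - V_3)/47000 + (V_2 - V_6)/51000 = 0
  Node 3: (V_3 - V_2)/47000 + (V_3 - V_7)/330 = 0
  Node 4: (V_4 - V_5)/22000 + (V_4 - 5)/5.6 + (V_4 - V_8)/620 = 0
  Node 5: (V_5 - V_4)/22000 + (V_5 - V_6)/24 + (V_5 - V_1)/7.5 + (V_5 - V_9)/120 = 0
  Node 6: (V_6 - V_5)/24 + (V_6 - V_7)/4.3 + (V_6 - V_2)/51000 + (V_6 - V_10)/20000 = 0
  Node 7: (V_7 - V_6)/4.3 + (V_7 - V_3)/330 + (V_7 - 0)/24 = 0
  Node 8: (V_8 - V_9)/24 + (V_8 - V_4)/620 = 0
  Node 9: (V_9 - V_8)/24 + (V_9 - V_10)/1100 + (V_9 - V_5)/120 = 0
  Node 10: (V_10 - V_9)/1100 + (V_10 - 0)/220 + (V_10 - V_6)/20000 = 0
Collecting terms (coefficients in siemens):
  0.3899·V_1 - 0.2564·V_2 - 0.1333·V_5 = 0.0007353
  0.2565·V_2 - 0.2564·V_1 - 0.00002128·V_3 - 0.00001961·V_6 = 0
  0.003052·V_3 - 0.00002128·V_2 - 0.00303·V_7 = 0
  0.1802·V_4 - 0.00004545·V_5 - 0.001613·V_8 = 0.8929
  0.1834·V_5 - 0.1333·V_1 - 0.00004545·V_4 - 0.04167·V_6 - 0.008333·V_9 = 0
  0.2743·V_6 - 0.00001961·V_2 - 0.04167·V_5 - 0.2326·V_7 - 0.00005·V_10 = 0
  0.2773·V_7 - 0.00303·V_3 - 0.2326·V_6 = 0
  0.04328·V_8 - 0.001613·V_4 - 0.04167·V_9 = 0
  0.05091·V_9 - 0.008333·V_5 - 0.04167·V_8 - 0.0009091·V_10 = 0
  0.005505·V_10 - 0.00005·V_6 - 0.0009091·V_9 = 0
Solving these 10 simultaneous equations (Gaussian elimination) gives:
  V_1 = 0.3361 V, V_2 = 0.3361 V, V_3 = 0.1533 V, V_4 = 4.964 V
  V_5 = 0.331 V, V_6 = 0.1792 V, V_7 = 0.152 V, V_8 = 1.132 V
  V_9 = 0.9834 V, V_10 = 0.164 V
I_R14 = (V_4 - V_8)/R14 = (4.964 - 1.132)/620 = 0.006181 A
|I_R14| = 0.006181 A

Final answer: |I_R14| = 0.006181 A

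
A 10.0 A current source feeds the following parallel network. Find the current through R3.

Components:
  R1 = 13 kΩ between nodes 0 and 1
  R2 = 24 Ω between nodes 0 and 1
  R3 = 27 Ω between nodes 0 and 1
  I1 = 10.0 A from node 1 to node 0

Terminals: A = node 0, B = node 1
All resistors sit directly between nodes 0 and 1, so they are in parallel and share one voltage V; the full source current 10 A splits among them.
1/R_par = 1/13000 + 1/24 + 1/27 = 0.07878 S  =>  R_par = 12.69 Ω
V = I × R_par = 10 × 12.69 = 126.9 V
I_R3 = V/R3 = 126.9/27 = 4.701 A

Final answer: 4.701 A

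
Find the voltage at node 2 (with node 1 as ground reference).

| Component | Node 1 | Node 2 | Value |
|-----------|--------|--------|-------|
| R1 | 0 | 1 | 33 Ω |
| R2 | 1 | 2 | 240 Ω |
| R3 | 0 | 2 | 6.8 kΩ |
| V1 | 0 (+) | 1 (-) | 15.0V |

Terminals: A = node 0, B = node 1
Nodal analysis, taking node 1 as the 0 V reference.
Source V1 fixes V_0 = 15 V.
KCL at each unknown node (sum of currents leaving = 0; resistances in Ω):
  Node 2: (V_2 - 0)/240 + (V_2 - 15)/6800 = 0
Collecting terms: 0.004314 × V_2 = 0.002206  =>  V_2 = 0.5114 V
The requested potential is V_2 = 0.5114 V.

Final answer: V_2 = 0.5114 V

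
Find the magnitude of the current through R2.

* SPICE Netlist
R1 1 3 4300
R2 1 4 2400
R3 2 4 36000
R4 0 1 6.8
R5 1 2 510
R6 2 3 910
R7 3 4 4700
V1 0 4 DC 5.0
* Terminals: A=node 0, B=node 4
Nodal analysis, taking node 4 as the 0 V reference.
Source V1 fixes V_0 = 5 V.
KCL at each unknown node (sum of currents leaving = 0; resistances in Ω):
  Node 1: (V_1 - V_3)/4300 + (V_1 - 0)/2400 + (V_1 - 5)/6.8 + (V_1 - V_2)/510 = 0
  Node 2: (V_2 - 0)/36000 + (V_2 - V_1)/510 + (V_2 - V_3)/910 = 0
  Node 3: (V_3 - V_1)/4300 + (V_3 - V_2)/910 + (V_3 - 0)/4700 = 0
Collecting terms (coefficients in siemens):
  0.1497·V_1 - 0.001961·V_2 - 0.0002326·V_3 = 0.7353
  0.003087·V_2 - 0.001961·V_1 - 0.001099·V_3 = 0
  0.001544·V_3 - 0.0002326·V_1 - 0.001099·V_2 = 0
Solving these 3 simultaneous equations (Gaussian elimination) gives:
  V_1 = 4.979 V, V_2 = 4.592 V, V_3 = 4.018 V
I_R2 = (V_1 - V_4)/R2 = (4.979 - 0)/2400 = 0.002075 A
|I_R2| = 0.002075 A

Final answer: |I_R2| = 0.002075 A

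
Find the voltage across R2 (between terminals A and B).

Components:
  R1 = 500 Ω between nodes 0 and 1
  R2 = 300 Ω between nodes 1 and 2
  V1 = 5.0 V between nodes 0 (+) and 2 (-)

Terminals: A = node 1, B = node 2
R1 and R2 are in series across V1 (node 0 → node 1 → node 2), and the output A–B is taken across R2, so this is a voltage divider.
Series current: I = V1/(R1 + R2) = 5/(500 + 300) = 5/800 = 0.00625 A
V_R2 = I × R2 = V1 × R2/(R1 + R2) = 5 × 300/800 = 1.875 V

Final answer: 1.875 V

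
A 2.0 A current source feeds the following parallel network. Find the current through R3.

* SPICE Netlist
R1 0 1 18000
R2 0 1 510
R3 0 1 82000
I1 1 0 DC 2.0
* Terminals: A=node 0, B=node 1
All resistors sit directly between nodes 0 and 1, so they are in parallel and share one voltage V; the full source current 2 A splits among them.
1/R_par = 1/18000 + 1/510 + 1/82000 = 0.002029 S  =>  R_par = 493 Ω
V = I × R_par = 2 × 493 = 985.9 V
I_R3 = V/R3 = 985.9/82000 = 0.01202 A

Final answer: 0.01202 A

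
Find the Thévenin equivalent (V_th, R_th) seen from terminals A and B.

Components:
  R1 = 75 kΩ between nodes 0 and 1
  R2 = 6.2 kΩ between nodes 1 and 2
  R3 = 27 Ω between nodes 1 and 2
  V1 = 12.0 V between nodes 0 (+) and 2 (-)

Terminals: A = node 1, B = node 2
Step 1 — V_th is the open-circuit voltage V_A - V_B (nothing connected across the terminals).
Nodal analysis, taking node 2 as the 0 V reference.
Source V1 fixes V_0 = 12 V.
KCL at each unknown node (sum of currents leaving = 0; resistances in Ω):
  Node 1: (V_1 - 12)/75000 + (V_1 - 0)/6200 + (V_1 - 0)/27 = 0
Collecting terms: 0.03721 × V_1 = 0.00016  =>  V_1 = 0.0043 V
V_th = V_1 - V_2 = 0.0043 - 0 = 0.0043 V
Step 2 — R_th: zero the source — replace V1 by a short circuit (node 2 merges into node 0) — and find the resistance seen between A (node 1) and B (node 0).
Reduce the network between node 1 (A) and node 0 (B) by series/parallel combination:
  Rp1 = R1 ‖ R2 ‖ R3 (parallel, all between nodes 0 and 1) = 1/(1/75000 + 1/6200 + 1/27) = 26.87 Ω
R_th = 26.87 Ω

Final answer: V_th = 0.0043 V, R_th = 26.87 Ω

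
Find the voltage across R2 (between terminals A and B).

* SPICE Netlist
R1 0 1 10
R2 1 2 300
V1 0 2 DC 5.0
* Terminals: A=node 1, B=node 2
R1 and R2 are in series across V1 (node 0 → node 1 → node 2), and the output A–B is taken across R2, so this is a voltage divider.
Series current: I = V1/(R1 + R2) = 5/(10 + 300) = 5/310 = 0.01613 A
V_R2 = I × R2 = V1 × R2/(R1 + R2) = 5 × 300/310 = 4.839 V

Final answer: 4.839 V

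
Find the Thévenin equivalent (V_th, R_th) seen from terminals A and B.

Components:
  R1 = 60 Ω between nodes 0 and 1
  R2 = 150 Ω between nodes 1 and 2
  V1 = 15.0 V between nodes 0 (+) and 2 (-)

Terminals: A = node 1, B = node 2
Step 1 — V_th is the open-circuit voltage V_A - V_B (nothing connected across the terminals).
Nodal analysis, taking node 2 as the 0 V reference.
Source V1 fixes V_0 = 15 V.
KCL at each unknown node (sum of currents leaving = 0; resistances in Ω):
  Node 1: (V_1 - 15)/60 + (V_1 - 0)/150 = 0
Collecting terms: 0.02333 × V_1 = 0.25  =>  V_1 = 10.71 V
V_th = V_1 - V_2 = 10.71 - 0 = 10.71 V
Step 2 — R_th: zero the source — replace V1 by a short circuit (node 2 merges into node 0) — and find the resistance seen between A (node 1) and B (node 0).
Reduce the network between node 1 (A) and node 0 (B) by series/parallel combination:
  Rp1 = R1 ‖ R2 (parallel, both between nodes 0 and 1) = 1/(1/60 + 1/150) = 42.86 Ω
R_th = 42.86 Ω

Final answer: V_th = 10.71 V, R_th = 42.86 Ω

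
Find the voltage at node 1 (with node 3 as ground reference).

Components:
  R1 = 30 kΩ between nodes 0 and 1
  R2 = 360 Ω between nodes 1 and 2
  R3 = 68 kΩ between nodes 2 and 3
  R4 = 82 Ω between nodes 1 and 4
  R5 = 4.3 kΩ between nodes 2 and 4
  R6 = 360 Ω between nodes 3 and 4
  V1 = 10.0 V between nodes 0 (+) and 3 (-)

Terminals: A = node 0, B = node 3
Nodal analysis, taking node 3 as the 0 V reference.
Source V1 fixes V_0 = 10 V.
KCL at each unknown node (sum of currents leaving = 0; resistances in Ω):
  Node 1: (V_1 - 10)/30000 + (V_1 - V_2)/360 + (V_1 - V_4)/82 = 0
  Node 2: (V_2 - V_1)/360 + (V_2 - 0)/68000 + (V_2 - V_4)/4300 = 0
  Node 4: (V_4 - V_1)/82 + (V_4 - V_2)/4300 + (V_4 - 0)/360 = 0
Collecting terms (coefficients in siemens):
  0.01501·V_1 - 0.002778·V_2 - 0.0122·V_4 = 0.0003333
  0.003025·V_2 - 0.002778·V_1 - 0.0002326·V_4 = 0
  0.01521·V_4 - 0.0122·V_1 - 0.0002326·V_2 = 0
Solving these 3 simultaneous equations (Gaussian elimination) gives:
  V_1 = 0.1438 V, V_2 = 0.1411 V, V_4 = 0.1175 V
The requested potential is V_1 = 0.1438 V.

Final answer: V_1 = 0.1438 V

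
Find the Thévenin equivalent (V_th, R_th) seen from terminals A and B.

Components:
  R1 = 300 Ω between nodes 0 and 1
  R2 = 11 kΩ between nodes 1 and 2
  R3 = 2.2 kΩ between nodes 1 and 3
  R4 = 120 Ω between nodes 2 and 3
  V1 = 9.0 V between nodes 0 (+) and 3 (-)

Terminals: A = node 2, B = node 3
Step 1 — V_th is the open-circuit voltage V_A - V_B (nothing connected across the terminals).
Nodal analysis, taking node 3 as the 0 V reference.
Source V1 fixes V_0 = 9 V.
KCL at each unknown node (sum of currents leaving = 0; resistances in Ω):
  Node 1: (V_1 - 9)/300 + (V_1 - V_2)/11000 + (V_1 - 0)/2200 = 0
  Node 2: (V_2 - V_1)/11000 + (V_2 - 0)/120 = 0
Collecting terms (coefficients in siemens):
  0.003879·V_1 - 0.00009091·V_2 = 0.03
  0.008424·V_2 - 0.00009091·V_1 = 0
Determinant D = (0.003879)(0.008424) - (-0.00009091)(-0.00009091) = 0.00003267
V_1 = [(0.03)(0.008424) - (-0.00009091)(0)]/D = 7.736 V
V_2 = [(0.003879)(0) - (0.03)(-0.00009091)]/D = 0.08349 V
V_th = V_2 - V_3 = 0.08349 - 0 = 0.08349 V
Step 2 — R_th: zero the source — replace V1 by a short circuit (node 3 merges into node 0) — and find the resistance seen between A (node 2) and B (node 0).
Reduce the network between node 2 (A) and node 0 (B) by series/parallel combination:
  Rp1 = R1 ‖ R3 (parallel, both between nodes 0 and 1) = 1/(1/300 + 1/2200) = 264 Ω
  Rs1 = R2 + Rp1 (series, joined only at node 1) = 11000 + 264 = 11260 Ω
  Rp2 = R4 ‖ Rs1 (parallel, both between nodes 0 and 2) = 1/(1/120 + 1/11260) = 118.7 Ω
R_th = 118.7 Ω

Final answer: V_th = 0.08349 V, R_th = 118.7 Ω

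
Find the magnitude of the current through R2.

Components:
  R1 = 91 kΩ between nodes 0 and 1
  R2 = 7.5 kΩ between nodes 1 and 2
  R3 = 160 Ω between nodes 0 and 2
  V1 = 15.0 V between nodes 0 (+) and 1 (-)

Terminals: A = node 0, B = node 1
Nodal analysis, taking node 1 as the 0 V reference.
Source V1 fixes V_0 = 15 V.
KCL at each unknown node (sum of currents leaving = 0; resistances in Ω):
  Node 2: (V_2 - 0)/7500 + (V_2 - 15)/160 = 0
Collecting terms: 0.006383 × V_2 = 0.09375  =>  V_2 = 14.69 V
I_R2 = (V_1 - V_2)/R2 = (0 - 14.69)/7500 = -0.001958 A
|I_R2| = 0.001958 A

Final answer: |I_R2| = 0.001958 A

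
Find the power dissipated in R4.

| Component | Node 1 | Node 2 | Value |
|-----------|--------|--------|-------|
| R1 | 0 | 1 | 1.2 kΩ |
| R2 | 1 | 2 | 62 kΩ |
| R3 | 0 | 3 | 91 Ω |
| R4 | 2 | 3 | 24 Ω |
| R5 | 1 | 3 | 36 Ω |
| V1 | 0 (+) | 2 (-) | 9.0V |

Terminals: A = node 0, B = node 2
Nodal analysis, taking node 2 as the 0 V reference.
Source V1 fixes V_0 = 9 V.
KCL at each unknown node (sum of currents leaving = 0; resistances in Ω):
  Node 1: (V_1 - 9)/1200 + (V_1 - 0)/62000 + (V_1 - V_3)/36 = 0
  Node 3: (V_3 - 9)/91 + (V_3 - 0)/24 + (V_3 - V_1)/36 = 0
Collecting terms (coefficients in siemens):
  0.02863·V_1 - 0.02778·V_3 = 0.0075
  0.08043·V_3 - 0.02778·V_1 = 0.0989
Determinant D = (0.02863)(0.08043) - (-0.02778)(-0.02778) = 0.001531
V_1 = [(0.0075)(0.08043) - (-0.02778)(0.0989)]/D = 2.188 V
V_3 = [(0.02863)(0.0989) - (0.0075)(-0.02778)]/D = 1.985 V
I_R4 = (V_2 - V_3)/R4 = (0 - 1.985)/24 = -0.08272 A
P_R4 = I_R4² × R4 = (-0.08272)² × 24 = 0.1642 W

Final answer: 0.1642 W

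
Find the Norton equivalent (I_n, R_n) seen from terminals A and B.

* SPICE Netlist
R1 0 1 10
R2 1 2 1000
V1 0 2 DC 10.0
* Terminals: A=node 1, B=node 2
Find the Thévenin equivalent first; then I_n = V_th/R_th and R_n = R_th.
Step 1 — V_th is the open-circuit voltage V_A - V_B (nothing connected across the terminals).
Nodal analysis, taking node 2 as the 0 V reference.
Source V1 fixes V_0 = 10 V.
KCL at each unknown node (sum of currents leaving = 0; resistances in Ω):
  Node 1: (V_1 - 10)/10 + (V_1 - 0)/1000 = 0
Collecting terms: 0.101 × V_1 = 1  =>  V_1 = 9.901 V
V_th = V_1 - V_2 = 9.901 - 0 = 9.901 V
Step 2 — R_th: zero the source — replace V1 by a short circuit (node 2 merges into node 0) — and find the resistance seen between A (node 1) and B (node 0).
Reduce the network between node 1 (A) and node 0 (B) by series/parallel combination:
  Rp1 = R1 ‖ R2 (parallel, both between nodes 0 and 1) = 1/(1/10 + 1/1000) = 9.901 Ω
R_th = 9.901 Ω
I_n = V_th/R_th = 9.901/9.901 = 1 A, and R_n = R_th = 9.901 Ω

Final answer: I_n = 1 A, R_n = 9.901 Ω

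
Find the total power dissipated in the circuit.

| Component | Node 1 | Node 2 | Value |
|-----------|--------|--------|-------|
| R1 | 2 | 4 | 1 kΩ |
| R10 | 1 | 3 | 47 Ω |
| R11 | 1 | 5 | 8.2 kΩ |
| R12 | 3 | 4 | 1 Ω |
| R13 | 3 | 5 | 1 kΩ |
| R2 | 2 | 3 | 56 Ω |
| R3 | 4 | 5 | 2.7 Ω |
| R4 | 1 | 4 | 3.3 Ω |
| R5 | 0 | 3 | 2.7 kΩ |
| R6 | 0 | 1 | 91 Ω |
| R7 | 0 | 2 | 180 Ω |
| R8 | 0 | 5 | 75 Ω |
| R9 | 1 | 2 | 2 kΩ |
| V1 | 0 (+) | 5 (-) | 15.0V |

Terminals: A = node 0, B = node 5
Nodal analysis, taking node 5 as the 0 V reference.
Source V1 fixes V_0 = 15 V.
KCL at each unknown node (sum of currents leaving = 0; resistances in Ω):
  Node 1: (V_1 - V_4)/3.3 + (V_1 - 15)/91 + (V_1 - V_2)/2000 + (V_1 - V_3)/47 + (V_1 - 0)/8200 = 0
  Node 2: (V_2 - V_4)/1000 + (V_2 - V_3)/56 + (V_2 - 15)/180 + (V_2 - V_1)/2000 = 0
  Node 3: (V_3 - V_2)/56 + (V_3 - 15)/2700 + (V_3 - V_1)/47 + (V_3 - V_4)/1 + (V_3 - 0)/1000 = 0
  Node 4: (V_4 - V_2)/1000 + (V_4 - 0)/2.7 + (V_4 - V_1)/3.3 + (V_4 - V_3)/1 = 0
Collecting terms (coefficients in siemens):
  0.3359·V_1 - 0.0005·V_2 - 0.02128·V_3 - 0.303·V_4 = 0.1648
  0.02491·V_2 - 0.0005·V_1 - 0.01786·V_3 - 0.001·V_4 = 0.08333
  1.041·V_3 - 0.02128·V_1 - 0.01786·V_2 - 1·V_4 = 0.005556
  1.674·V_4 - 0.303·V_1 - 0.001·V_2 - 1·V_3 = 0
Solving these 4 simultaneous equations (Gaussian elimination) gives:
  V_1 = 1.073 V, V_2 = 3.866 V, V_3 = 0.663 V, V_4 = 0.5924 V
Power in each resistor, P = (ΔV)²/R:
  P_R1 = (3.866 - 0.5924)²/1000 = 0.01071 W
  P_R2 = (3.866 - 0.663)²/56 = 0.1831 W
  P_R3 = (0.5924 - 0)²/2.7 = 0.13 W
  P_R4 = (1.073 - 0.5924)²/3.3 = 0.06995 W
  P_R5 = (15 - 0.663)²/2700 = 0.07613 W
  P_R6 = (15 - 1.073)²/91 = 2.131 W
  P_R7 = (15 - 3.866)²/180 = 0.6888 W
  P_R8 = (15 - 0)²/75 = 3 W
  P_R9 = (1.073 - 3.866)²/2000 = 0.0039 W
  P_R10 = (1.073 - 0.663)²/47 = 0.003575 W
  P_R11 = (1.073 - 0)²/8200 = 0.0001404 W
  P_R12 = (0.663 - 0.5924)²/1 = 0.004978 W
  P_R13 = (0.663 - 0)²/1000 = 0.0004396 W
P_total = P_R1 + P_R2 + P_R3 + P_R4 + P_R5 + P_R6 + P_R7 + P_R8 + P_R9 + P_R10 + P_R11 + P_R12 + P_R13 = 6.303 W

Final answer: 6.303 W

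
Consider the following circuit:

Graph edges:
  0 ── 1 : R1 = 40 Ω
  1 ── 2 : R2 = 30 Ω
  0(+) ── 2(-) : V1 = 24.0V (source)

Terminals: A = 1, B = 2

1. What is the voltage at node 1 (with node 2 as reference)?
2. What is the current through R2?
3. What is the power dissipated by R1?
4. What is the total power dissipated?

Nodal analysis, taking node 2 as the 0 V reference.
Source V1 fixes V_0 = 24 V.
KCL at each unknown node (sum of currents leaving = 0; resistances in Ω):
  Node 1: (V_1 - 24)/40 + (V_1 - 0)/30 = 0
Collecting terms: 0.05833 × V_1 = 0.6  =>  V_1 = 10.29 V
Part 1:
  Read off the nodal solution: V_1 = 10.29 V
Part 2:
  I_R2 = (V_1 - V_2)/R2 = (10.29 - 0)/30 = 0.3429 A
  Magnitude: I_R2 = 0.3429 A
Part 3:
  I_R1 = (V_0 - V_1)/R1 = (24 - 10.29)/40 = 0.3429 A
  P_R1 = I_R1² × R1 = (0.3429)² × 40 = 4.702 W
Part 4:
  Power in each resistor, P = (ΔV)²/R:
    P_R1 = (24 - 10.29)²/40 = 4.702 W
    P_R2 = (10.29 - 0)²/30 = 3.527 W
  P_total = P_R1 + P_R2 = 8.229 W

Final answers:
1. V_1 = 10.29 V
2. I_R2 = 0.3429 A
3. P_R1 = 4.702 W
4. P_total = 8.229 W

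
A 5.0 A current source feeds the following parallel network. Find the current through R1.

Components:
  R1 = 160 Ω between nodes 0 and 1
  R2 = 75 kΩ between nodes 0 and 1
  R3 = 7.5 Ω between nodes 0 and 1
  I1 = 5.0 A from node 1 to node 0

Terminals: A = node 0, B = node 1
All resistors sit directly between nodes 0 and 1, so they are in parallel and share one voltage V; the full source current 5 A splits among them.
1/R_par = 1/160 + 1/75000 + 1/7.5 = 0.1396 S  =>  R_par = 7.163 Ω
V = I × R_par = 5 × 7.163 = 35.82 V
I_R1 = V/R1 = 35.82/160 = 0.2239 A

Final answer: 0.2239 A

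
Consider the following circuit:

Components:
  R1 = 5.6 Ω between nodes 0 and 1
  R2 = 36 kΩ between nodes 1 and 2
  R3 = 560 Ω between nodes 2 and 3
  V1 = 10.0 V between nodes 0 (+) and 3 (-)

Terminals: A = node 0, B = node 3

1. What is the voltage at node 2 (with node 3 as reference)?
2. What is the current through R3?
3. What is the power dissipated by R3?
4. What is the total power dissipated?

Nodal analysis, taking node 3 as the 0 V reference.
Source V1 fixes V_0 = 10 V.
KCL at each unknown node (sum of currents leaving = 0; resistances in Ω):
  Node 1: (V_1 - 10)/5.6 + (V_1 - V_2)/36000 = 0
  Node 2: (V_2 - V_1)/36000 + (V_2 - 0)/560 = 0
Collecting terms (coefficients in siemens):
  0.1786·V_1 - 0.00002778·V_2 = 1.786
  0.001813·V_2 - 0.00002778·V_1 = 0
Determinant D = (0.1786)(0.001813) - (-0.00002778)(-0.00002778) = 0.0003239
V_1 = [(1.786)(0.001813) - (-0.00002778)(0)]/D = 9.998 V
V_2 = [(0.1786)(0) - (1.786)(-0.00002778)]/D = 0.1531 V
Part 1:
  Read off the nodal solution: V_2 = 0.1531 V
Part 2:
  I_R3 = (V_2 - V_3)/R3 = (0.1531 - 0)/560 = 0.0002735 A
  Magnitude: I_R3 = 0.0002735 A
Part 3:
  I_R3 = (V_2 - V_3)/R3 = (0.1531 - 0)/560 = 0.0002735 A
  P_R3 = I_R3² × R3 = (0.0002735)² × 560 = 0.00004188 W
Part 4:
  Power in each resistor, P = (ΔV)²/R:
    P_R1 = (10 - 9.998)²/5.6 = 0.0000004188 W
    P_R2 = (9.998 - 0.1531)²/36000 = 0.002693 W
    P_R3 = (0.1531 - 0)²/560 = 0.00004188 W
  P_total = P_R1 + P_R2 + P_R3 = 0.002735 W

Final answers:
1. V_2 = 0.1531 V
2. I_R3 = 0.0002735 A
3. P_R3 = 4.188e-05 W
4. P_total = 0.002735 W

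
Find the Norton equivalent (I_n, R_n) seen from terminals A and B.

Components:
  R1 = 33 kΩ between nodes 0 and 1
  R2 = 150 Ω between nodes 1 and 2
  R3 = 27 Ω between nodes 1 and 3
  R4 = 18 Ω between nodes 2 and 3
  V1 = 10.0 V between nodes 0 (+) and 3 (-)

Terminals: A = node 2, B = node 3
Find the Thévenin equivalent first; then I_n = V_th/R_th and R_n = R_th.
Step 1 — V_th is the open-circuit voltage V_A - V_B (nothing connected across the terminals).
Nodal analysis, taking node 3 as the 0 V reference.
Source V1 fixes V_0 = 10 V.
KCL at each unknown node (sum of currents leaving = 0; resistances in Ω):
  Node 1: (V_1 - 10)/33000 + (V_1 - V_2)/150 + (V_1 - 0)/27 = 0
  Node 2: (V_2 - V_1)/150 + (V_2 - 0)/18 = 0
Collecting terms (coefficients in siemens):
  0.04373·V_1 - 0.006667·V_2 = 0.000303
  0.06222·V_2 - 0.006667·V_1 = 0
Determinant D = (0.04373)(0.06222) - (-0.006667)(-0.006667) = 0.002677
V_1 = [(0.000303)(0.06222) - (-0.006667)(0)]/D = 0.007044 V
V_2 = [(0.04373)(0) - (0.000303)(-0.006667)]/D = 0.0007547 V
V_th = V_2 - V_3 = 0.0007547 - 0 = 0.0007547 V
Step 2 — R_th: zero the source — replace V1 by a short circuit (node 3 merges into node 0) — and find the resistance seen between A (node 2) and B (node 0).
Reduce the network between node 2 (A) and node 0 (B) by series/parallel combination:
  Rp1 = R1 ‖ R3 (parallel, both between nodes 0 and 1) = 1/(1/33000 + 1/27) = 26.98 Ω
  Rs1 = R2 + Rp1 (series, joined only at node 1) = 150 + 26.98 = 177 Ω
  Rp2 = R4 ‖ Rs1 (parallel, both between nodes 0 and 2) = 1/(1/18 + 1/177) = 16.34 Ω
R_th = 16.34 Ω
I_n = V_th/R_th = 0.0007547/16.34 = 0.00004619 A, and R_n = R_th = 16.34 Ω

Final answer: I_n = 4.619e-05 A, R_n = 16.34 Ω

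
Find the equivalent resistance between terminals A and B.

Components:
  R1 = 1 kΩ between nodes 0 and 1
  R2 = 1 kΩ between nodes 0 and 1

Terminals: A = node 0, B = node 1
Reduce the network between node 0 (A) and node 1 (B) by series/parallel combination:
  Rp1 = R1 ‖ R2 (parallel, both between nodes 0 and 1) = 1/(1/1000 + 1/1000) = 500 Ω
R_eq = 500 Ω

Final answer: 500 Ω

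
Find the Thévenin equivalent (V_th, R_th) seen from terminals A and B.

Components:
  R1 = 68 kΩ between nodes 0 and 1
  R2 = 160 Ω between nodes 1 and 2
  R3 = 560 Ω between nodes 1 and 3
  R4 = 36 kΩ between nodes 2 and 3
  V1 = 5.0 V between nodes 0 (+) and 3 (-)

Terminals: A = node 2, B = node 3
Step 1 — V_th is the open-circuit voltage V_A - V_B (nothing connected across the terminals).
Nodal analysis, taking node 3 as the 0 V reference.
Source V1 fixes V_0 = 5 V.
KCL at each unknown node (sum of currents leaving = 0; resistances in Ω):
  Node 1: (V_1 - 5)/68000 + (V_1 - V_2)/160 + (V_1 - 0)/560 = 0
  Node 2: (V_2 - V_1)/160 + (V_2 - 0)/36000 = 0
Collecting terms (coefficients in siemens):
  0.00805·V_1 - 0.00625·V_2 = 0.00007353
  0.006278·V_2 - 0.00625·V_1 = 0
Determinant D = (0.00805)(0.006278) - (-0.00625)(-0.00625) = 0.00001148
V_1 = [(0.00007353)(0.006278) - (-0.00625)(0)]/D = 0.04022 V
V_2 = [(0.00805)(0) - (0.00007353)(-0.00625)]/D = 0.04004 V
V_th = V_2 - V_3 = 0.04004 - 0 = 0.04004 V
Step 2 — R_th: zero the source — replace V1 by a short circuit (node 3 merges into node 0) — and find the resistance seen between A (node 2) and B (node 0).
Reduce the network between node 2 (A) and node 0 (B) by series/parallel combination:
  Rp1 = R1 ‖ R3 (parallel, both between nodes 0 and 1) = 1/(1/68000 + 1/560) = 555.4 Ω
  Rs1 = R2 + Rp1 (series, joined only at node 1) = 160 + 555.4 = 715.4 Ω
  Rp2 = R4 ‖ Rs1 (parallel, both between nodes 0 and 2) = 1/(1/36000 + 1/715.4) = 701.5 Ω
R_th = 701.5 Ω

Final answer: V_th = 0.04004 V, R_th = 701.5 Ω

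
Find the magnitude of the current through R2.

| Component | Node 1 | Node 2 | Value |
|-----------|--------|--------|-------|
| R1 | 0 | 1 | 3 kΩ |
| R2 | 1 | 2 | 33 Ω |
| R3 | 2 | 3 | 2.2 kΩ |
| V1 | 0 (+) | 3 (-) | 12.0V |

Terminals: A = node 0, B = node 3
Nodal analysis, taking node 3 as the 0 V reference.
Source V1 fixes V_0 = 12 V.
KCL at each unknown node (sum of currents leaving = 0; resistances in Ω):
  Node 1: (V_1 - 12)/3000 + (V_1 - V_2)/33 = 0
  Node 2: (V_2 - V_1)/33 + (V_2 - 0)/2200 = 0
Collecting terms (coefficients in siemens):
  0.03064·V_1 - 0.0303·V_2 = 0.004
  0.03076·V_2 - 0.0303·V_1 = 0
Determinant D = (0.03064)(0.03076) - (-0.0303)(-0.0303) = 0.00002403
V_1 = [(0.004)(0.03076) - (-0.0303)(0)]/D = 5.121 V
V_2 = [(0.03064)(0) - (0.004)(-0.0303)]/D = 5.045 V
I_R2 = (V_1 - V_2)/R2 = (5.121 - 5.045)/33 = 0.002293 A
|I_R2| = 0.002293 A

Final answer: |I_R2| = 0.002293 A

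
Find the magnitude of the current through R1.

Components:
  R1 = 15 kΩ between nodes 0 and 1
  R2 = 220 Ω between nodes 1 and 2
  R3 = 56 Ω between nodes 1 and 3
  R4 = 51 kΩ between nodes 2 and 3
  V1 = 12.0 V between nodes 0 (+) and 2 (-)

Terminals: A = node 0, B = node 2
Nodal analysis, taking node 2 as the 0 V reference.
Source V1 fixes V_0 = 12 V.
KCL at each unknown node (sum of currents leaving = 0; resistances in Ω):
  Node 1: (V_1 - 12)/15000 + (V_1 - 0)/220 + (V_1 - V_3)/56 = 0
  Node 3: (V_3 - V_1)/56 + (V_3 - 0)/51000 = 0
Collecting terms (coefficients in siemens):
  0.02247·V_1 - 0.01786·V_3 = 0.0008
  0.01788·V_3 - 0.01786·V_1 = 0
Determinant D = (0.02247)(0.01788) - (-0.01786)(-0.01786) = 0.0000828
V_1 = [(0.0008)(0.01788) - (-0.01786)(0)]/D = 0.1727 V
V_3 = [(0.02247)(0) - (0.0008)(-0.01786)]/D = 0.1725 V
I_R1 = (V_0 - V_1)/R1 = (12 - 0.1727)/15000 = 0.0007885 A
|I_R1| = 0.0007885 A

Final answer: |I_R1| = 0.0007885 A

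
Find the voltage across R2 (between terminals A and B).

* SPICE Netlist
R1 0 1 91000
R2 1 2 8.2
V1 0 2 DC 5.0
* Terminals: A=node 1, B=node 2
R1 and R2 are in series across V1 (node 0 → node 1 → node 2), and the output A–B is taken across R2, so this is a voltage divider.
Series current: I = V1/(R1 + R2) = 5/(91000 + 8.2) = 5/91010 = 0.00005494 A
V_R2 = I × R2 = V1 × R2/(R1 + R2) = 5 × 8.2/91010 = 0.0004505 V

Final answer: 0.0004505 V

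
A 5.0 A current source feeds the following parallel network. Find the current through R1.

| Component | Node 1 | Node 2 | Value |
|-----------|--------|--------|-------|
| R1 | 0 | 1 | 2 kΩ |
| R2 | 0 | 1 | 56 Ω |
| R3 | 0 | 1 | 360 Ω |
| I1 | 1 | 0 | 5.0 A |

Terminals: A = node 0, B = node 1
All resistors sit directly between nodes 0 and 1, so they are in parallel and share one voltage V; the full source current 5 A splits among them.
1/R_par = 1/2000 + 1/56 + 1/360 = 0.02113 S  =>  R_par = 47.32 Ω
V = I × R_par = 5 × 47.32 = 236.6 V
I_R1 = V/R1 = 236.6/2000 = 0.1183 A

Final answer: 0.1183 A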